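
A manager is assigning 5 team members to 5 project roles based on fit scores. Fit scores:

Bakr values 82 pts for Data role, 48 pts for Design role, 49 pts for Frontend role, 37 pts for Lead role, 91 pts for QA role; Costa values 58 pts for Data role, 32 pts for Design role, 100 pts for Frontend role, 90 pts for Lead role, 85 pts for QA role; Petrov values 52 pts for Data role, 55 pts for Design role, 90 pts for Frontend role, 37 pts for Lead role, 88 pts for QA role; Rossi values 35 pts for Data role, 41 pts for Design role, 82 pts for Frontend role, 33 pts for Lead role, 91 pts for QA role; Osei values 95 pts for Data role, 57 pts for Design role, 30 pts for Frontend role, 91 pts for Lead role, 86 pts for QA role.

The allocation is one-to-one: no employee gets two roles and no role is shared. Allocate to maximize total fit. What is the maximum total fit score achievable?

Max total: 419 pts

Optimal: Bakr→Data role (82 pts), Costa→Frontend role (100 pts), Petrov→Design role (55 pts), Rossi→QA role (91 pts), Osei→Lead role (91 pts) — total 82+100+55+91+91 = 419 pts.
Column-greedy (each role in turn goes to its best remaining employee) gives 378 pts, worse by 41.
Next-best assignment: Bakr→Design role, Costa→Lead role, Petrov→Frontend role, Rossi→QA role, Osei→Data role = 414 pts.
Every other assignment is strictly worse.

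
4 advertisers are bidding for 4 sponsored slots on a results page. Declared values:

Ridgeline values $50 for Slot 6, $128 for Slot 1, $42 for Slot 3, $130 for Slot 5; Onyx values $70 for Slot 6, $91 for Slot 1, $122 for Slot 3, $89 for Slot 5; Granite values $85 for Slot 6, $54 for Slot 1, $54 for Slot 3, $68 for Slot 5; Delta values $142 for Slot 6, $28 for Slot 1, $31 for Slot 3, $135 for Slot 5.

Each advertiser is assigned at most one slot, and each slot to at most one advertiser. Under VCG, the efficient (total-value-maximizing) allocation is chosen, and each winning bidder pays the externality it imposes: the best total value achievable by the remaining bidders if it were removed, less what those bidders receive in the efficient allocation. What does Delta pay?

Efficient allocation: Ridgeline→Slot 1 ($128), Onyx→Slot 3 ($122), Granite→Slot 6 ($85), Delta→Slot 5 ($135); total welfare W = $470.
Delta receives Slot 5 at value $135, so the others get W − 135 = $335.
Without Delta: best allocation of the remaining 3 bidders over all 4 slots is Ridgeline→Slot 5 ($130), Onyx→Slot 3 ($122), Granite→Slot 6 ($85), total $337.
VCG payment = (others' best without Delta) − (others' welfare with Delta) = 337 − 335 = $2.

Delta pays $2.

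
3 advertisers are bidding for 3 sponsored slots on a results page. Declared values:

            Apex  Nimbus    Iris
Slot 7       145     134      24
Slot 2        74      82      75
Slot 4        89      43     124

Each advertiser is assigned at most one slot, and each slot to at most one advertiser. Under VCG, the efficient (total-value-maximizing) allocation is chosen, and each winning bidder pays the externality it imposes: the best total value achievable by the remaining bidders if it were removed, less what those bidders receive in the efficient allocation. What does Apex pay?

Efficient allocation: Apex→Slot 7 ($145), Nimbus→Slot 2 ($82), Iris→Slot 4 ($124); total welfare W = $351.
Apex receives Slot 7 at value $145, so the others get W − 145 = $206.
Without Apex: best allocation of the remaining 2 bidders over all 3 slots is Nimbus→Slot 7 ($134), Iris→Slot 4 ($124), total $258.
VCG payment = (others' best without Apex) − (others' welfare with Apex) = 258 − 206 = $52.

Apex pays $52.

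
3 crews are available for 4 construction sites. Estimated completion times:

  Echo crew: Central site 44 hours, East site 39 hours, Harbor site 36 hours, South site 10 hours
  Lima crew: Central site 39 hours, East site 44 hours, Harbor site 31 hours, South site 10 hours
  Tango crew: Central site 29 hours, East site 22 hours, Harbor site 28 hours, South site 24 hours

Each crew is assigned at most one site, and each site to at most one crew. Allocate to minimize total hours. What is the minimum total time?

Optimal: Echo crew→South site (10 hours), Lima crew→Harbor site (31 hours), Tango crew→East site (22 hours) — total 10+31+22 = 63 hours.
Column-greedy (each site in turn goes to its cheapest remaining crew) gives 99 hours, worse by 36.
Swapping Lima crew↔Tango crew (Lima crew→East site 44 hours, Tango crew→Harbor site 28 hours) adds 19.

Min total: 63 hours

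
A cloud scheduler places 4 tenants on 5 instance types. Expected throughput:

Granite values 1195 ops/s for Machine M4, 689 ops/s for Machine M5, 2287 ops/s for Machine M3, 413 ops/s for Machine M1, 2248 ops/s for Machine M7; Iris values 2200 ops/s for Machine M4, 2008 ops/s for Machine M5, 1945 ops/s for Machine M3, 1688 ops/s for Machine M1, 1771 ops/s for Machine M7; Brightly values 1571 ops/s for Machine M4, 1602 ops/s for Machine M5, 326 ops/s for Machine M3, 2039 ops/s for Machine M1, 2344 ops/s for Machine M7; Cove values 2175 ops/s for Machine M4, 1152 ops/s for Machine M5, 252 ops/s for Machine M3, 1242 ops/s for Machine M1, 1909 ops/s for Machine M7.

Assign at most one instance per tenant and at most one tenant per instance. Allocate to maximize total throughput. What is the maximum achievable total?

Optimal: Granite→Machine M3 (2287 ops/s), Iris→Machine M5 (2008 ops/s), Brightly→Machine M7 (2344 ops/s), Cove→Machine M4 (2175 ops/s) — total 2287+2008+2344+2175 = 8814 ops/s.
Column-greedy (each instance in turn goes to its best remaining tenant) gives 7331 ops/s, worse by 1483.
Next-best assignment: Granite→Machine M3, Iris→Machine M5, Brightly→Machine M1, Cove→Machine M4 = 8509 ops/s.
Swapping Brightly↔Iris (Brightly→Machine M5 1602 ops/s, Iris→Machine M7 1771 ops/s) loses 979.
Checked against all permutations: 8814 ops/s is optimal.

Max total: 8814 ops/s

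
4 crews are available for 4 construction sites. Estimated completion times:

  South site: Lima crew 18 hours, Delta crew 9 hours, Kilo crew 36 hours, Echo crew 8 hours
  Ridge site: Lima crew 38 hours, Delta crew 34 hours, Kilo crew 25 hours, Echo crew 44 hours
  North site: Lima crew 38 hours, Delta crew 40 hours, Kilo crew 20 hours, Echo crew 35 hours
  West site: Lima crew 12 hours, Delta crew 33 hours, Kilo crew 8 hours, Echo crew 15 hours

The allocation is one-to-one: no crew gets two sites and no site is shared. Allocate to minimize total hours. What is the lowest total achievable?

Minimum total: 74 hours

This is the linear assignment problem.
Optimal: Lima crew→West site (12 hours), Delta crew→Ridge site (34 hours), Kilo crew→North site (20 hours), Echo crew→South site (8 hours) — total 12+34+20+8 = 74 hours.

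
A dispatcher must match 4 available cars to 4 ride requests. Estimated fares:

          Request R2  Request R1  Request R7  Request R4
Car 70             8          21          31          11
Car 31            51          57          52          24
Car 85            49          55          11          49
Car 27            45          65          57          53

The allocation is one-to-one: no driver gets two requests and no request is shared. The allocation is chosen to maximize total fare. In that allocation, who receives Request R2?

Car 31 receives Request R2.

Treat this as an assignment problem: match each driver to one request.
Optimal: Car 70→Request R7 ($31), Car 31→Request R2 ($51), Car 85→Request R4 ($49), Car 27→Request R1 ($65) — total 31+51+49+65 = $196.
Max-entry greedy (repeatedly take the single best remaining cell) gives $177, worse by 19.
Next-best assignment: Car 70→Request R7, Car 31→Request R2, Car 85→Request R1, Car 27→Request R4 = $190.
Every other assignment is strictly worse.
Car 31's own top request is Request R1 ($57), but forcing Car 31→Request R1 and reassigning the rest optimally gives only $190 — worse by 6.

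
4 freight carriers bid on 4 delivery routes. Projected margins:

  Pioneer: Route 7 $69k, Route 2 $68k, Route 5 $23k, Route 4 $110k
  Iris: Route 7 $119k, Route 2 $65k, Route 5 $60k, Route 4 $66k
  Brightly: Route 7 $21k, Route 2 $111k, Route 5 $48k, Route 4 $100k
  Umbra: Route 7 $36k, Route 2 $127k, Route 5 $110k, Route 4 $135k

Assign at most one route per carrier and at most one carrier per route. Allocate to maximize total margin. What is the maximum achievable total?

This is the linear assignment problem.
Optimal: Pioneer→Route 4 ($110k), Iris→Route 7 ($119k), Brightly→Route 2 ($111k), Umbra→Route 5 ($110k) — total 110+119+111+110 = $450k.
Max-entry greedy (repeatedly take the single best remaining cell) gives $388k, worse by 62.
Every other assignment is strictly worse.

Maximum total: $450k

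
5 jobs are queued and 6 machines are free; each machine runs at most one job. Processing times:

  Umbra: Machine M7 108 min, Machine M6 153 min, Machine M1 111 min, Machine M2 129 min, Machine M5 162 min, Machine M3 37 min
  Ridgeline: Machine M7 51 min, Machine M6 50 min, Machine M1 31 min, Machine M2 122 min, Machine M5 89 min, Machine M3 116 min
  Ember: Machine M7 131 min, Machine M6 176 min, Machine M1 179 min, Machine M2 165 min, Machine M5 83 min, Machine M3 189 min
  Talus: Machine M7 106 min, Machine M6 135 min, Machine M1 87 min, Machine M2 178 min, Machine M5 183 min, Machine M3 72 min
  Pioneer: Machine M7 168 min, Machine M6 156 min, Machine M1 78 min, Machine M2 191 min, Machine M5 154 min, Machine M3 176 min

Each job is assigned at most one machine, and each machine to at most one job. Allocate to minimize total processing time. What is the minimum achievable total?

Optimal: Umbra→Machine M3 (37 min), Ridgeline→Machine M6 (50 min), Ember→Machine M5 (83 min), Talus→Machine M7 (106 min), Pioneer→Machine M1 (78 min) — total 37+50+83+106+78 = 354 min.
Row-greedy (each job in turn takes its cheapest remaining machine) gives 413 min, worse by 59.
Next-best assignment: Umbra→Machine M3, Ridgeline→Machine M7, Ember→Machine M5, Talus→Machine M6, Pioneer→Machine M1 = 384 min.

Minimum total: 354 min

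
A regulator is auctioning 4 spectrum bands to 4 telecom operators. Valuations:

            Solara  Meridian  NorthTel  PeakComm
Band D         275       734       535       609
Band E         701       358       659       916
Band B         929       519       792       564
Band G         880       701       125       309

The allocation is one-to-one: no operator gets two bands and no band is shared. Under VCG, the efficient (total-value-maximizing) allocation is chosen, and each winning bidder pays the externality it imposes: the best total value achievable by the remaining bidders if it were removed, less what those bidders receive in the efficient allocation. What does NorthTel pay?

Efficient allocation: Solara→Band G ($880M), Meridian→Band D ($734M), NorthTel→Band B ($792M), PeakComm→Band E ($916M); total welfare W = $3322M.
NorthTel receives Band B at value $792M, so the others get W − 792 = $2530M.
Without NorthTel: best allocation of the remaining 3 bidders over all 4 bands is Solara→Band B ($929M), Meridian→Band D ($734M), PeakComm→Band E ($916M), total $2579M.
VCG payment = (others' best without NorthTel) − (others' welfare with NorthTel) = 2579 − 2530 = $49M.

NorthTel pays $49M.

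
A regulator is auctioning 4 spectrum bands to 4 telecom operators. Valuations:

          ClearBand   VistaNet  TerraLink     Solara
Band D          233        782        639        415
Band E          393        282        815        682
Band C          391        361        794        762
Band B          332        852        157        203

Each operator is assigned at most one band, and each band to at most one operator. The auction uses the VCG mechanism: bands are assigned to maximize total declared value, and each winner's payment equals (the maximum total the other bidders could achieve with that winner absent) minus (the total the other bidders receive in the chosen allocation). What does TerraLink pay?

Efficient allocation: ClearBand→Band B ($332M), VistaNet→Band D ($782M), TerraLink→Band E ($815M), Solara→Band C ($762M); total welfare W = $2691M.
TerraLink receives Band E at value $815M, so the others get W − 815 = $1876M.
Without TerraLink: best allocation of the remaining 3 bidders over all 4 bands is ClearBand→Band E ($393M), VistaNet→Band B ($852M), Solara→Band C ($762M), total $2007M.
VCG payment = (others' best without TerraLink) − (others' welfare with TerraLink) = 2007 − 1876 = $131M.

TerraLink pays $131M.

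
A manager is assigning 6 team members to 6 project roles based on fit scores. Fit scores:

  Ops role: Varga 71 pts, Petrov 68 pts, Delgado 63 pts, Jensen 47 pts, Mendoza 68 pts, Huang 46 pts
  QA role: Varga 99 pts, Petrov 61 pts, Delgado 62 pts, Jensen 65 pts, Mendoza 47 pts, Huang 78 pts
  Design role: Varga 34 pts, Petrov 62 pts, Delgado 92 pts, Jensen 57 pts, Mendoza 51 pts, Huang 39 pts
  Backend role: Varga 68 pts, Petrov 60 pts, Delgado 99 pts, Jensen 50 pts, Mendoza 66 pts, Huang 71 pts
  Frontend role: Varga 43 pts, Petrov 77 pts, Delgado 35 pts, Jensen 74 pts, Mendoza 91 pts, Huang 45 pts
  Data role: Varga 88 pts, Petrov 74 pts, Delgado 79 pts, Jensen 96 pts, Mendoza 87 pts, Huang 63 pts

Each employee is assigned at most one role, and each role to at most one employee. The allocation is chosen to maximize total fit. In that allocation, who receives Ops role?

Petrov receives Ops role.

Optimal: Varga→QA role (99 pts), Petrov→Ops role (68 pts), Delgado→Design role (92 pts), Jensen→Data role (96 pts), Mendoza→Frontend role (91 pts), Huang→Backend role (71 pts) — total 99+68+92+96+91+71 = 517 pts.
Column-greedy (each role in turn goes to its best remaining employee) gives 480 pts, worse by 37.
Next-best assignment: Varga→QA role, Petrov→Frontend role, Delgado→Design role, Jensen→Data role, Mendoza→Ops role, Huang→Backend role = 503 pts.
Petrov's own top role is Frontend role (77 pts), but forcing Petrov→Frontend role and reassigning the rest optimally gives only 503 pts — worse by 14.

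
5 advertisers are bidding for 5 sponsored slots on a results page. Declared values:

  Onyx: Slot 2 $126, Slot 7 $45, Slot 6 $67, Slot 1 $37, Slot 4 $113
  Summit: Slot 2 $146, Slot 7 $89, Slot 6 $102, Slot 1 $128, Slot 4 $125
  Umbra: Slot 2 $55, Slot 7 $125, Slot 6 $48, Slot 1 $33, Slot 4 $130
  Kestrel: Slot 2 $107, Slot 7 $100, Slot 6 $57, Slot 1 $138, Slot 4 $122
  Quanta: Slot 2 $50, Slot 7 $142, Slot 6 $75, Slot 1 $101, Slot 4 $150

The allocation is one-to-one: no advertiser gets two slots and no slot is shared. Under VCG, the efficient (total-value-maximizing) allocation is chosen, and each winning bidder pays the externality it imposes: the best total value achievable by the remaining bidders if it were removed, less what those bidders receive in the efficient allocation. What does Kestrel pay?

Kestrel pays $26.

Efficient allocation: Onyx→Slot 2 ($126), Summit→Slot 6 ($102), Umbra→Slot 7 ($125), Kestrel→Slot 1 ($138), Quanta→Slot 4 ($150); total welfare W = $641.
Kestrel receives Slot 1 at value $138, so the others get W − 138 = $503.
Without Kestrel: best allocation of the remaining 4 bidders over all 5 slots is Onyx→Slot 2 ($126), Summit→Slot 1 ($128), Umbra→Slot 7 ($125), Quanta→Slot 4 ($150), total $529.
VCG payment = (others' best without Kestrel) − (others' welfare with Kestrel) = 529 − 503 = $26.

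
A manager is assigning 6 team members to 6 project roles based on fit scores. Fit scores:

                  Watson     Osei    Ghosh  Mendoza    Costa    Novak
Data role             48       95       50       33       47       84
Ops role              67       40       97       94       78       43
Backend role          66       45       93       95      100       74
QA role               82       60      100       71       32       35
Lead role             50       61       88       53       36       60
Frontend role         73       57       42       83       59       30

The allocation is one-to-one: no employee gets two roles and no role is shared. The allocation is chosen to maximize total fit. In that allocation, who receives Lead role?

Novak receives Lead role.

Optimal: Watson→Frontend role (73 pts), Osei→Data role (95 pts), Ghosh→QA role (100 pts), Mendoza→Ops role (94 pts), Costa→Backend role (100 pts), Novak→Lead role (60 pts) — total 73+95+100+94+100+60 = 522 pts.
Row-greedy (each employee in turn takes its best remaining role) gives 488 pts, worse by 34.
Next-best assignment: Watson→QA role, Osei→Data role, Ghosh→Ops role, Mendoza→Frontend role, Costa→Backend role, Novak→Lead role = 517 pts.
Novak's own top role is Data role (84 pts), but forcing Novak→Data role and reassigning the rest optimally gives only 512 pts — worse by 10.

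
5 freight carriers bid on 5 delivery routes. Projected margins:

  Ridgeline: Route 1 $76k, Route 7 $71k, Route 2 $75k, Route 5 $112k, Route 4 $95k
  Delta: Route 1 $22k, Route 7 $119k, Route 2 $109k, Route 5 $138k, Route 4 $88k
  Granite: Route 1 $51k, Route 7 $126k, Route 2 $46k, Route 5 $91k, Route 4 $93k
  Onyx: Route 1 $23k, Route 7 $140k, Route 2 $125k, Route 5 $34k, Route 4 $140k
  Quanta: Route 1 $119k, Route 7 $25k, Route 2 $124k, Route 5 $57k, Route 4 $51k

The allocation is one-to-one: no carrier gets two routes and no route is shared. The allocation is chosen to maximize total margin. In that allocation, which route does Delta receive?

Optimal: Ridgeline→Route 5 ($112k), Delta→Route 2 ($109k), Granite→Route 7 ($126k), Onyx→Route 4 ($140k), Quanta→Route 1 ($119k) — total 112+109+126+140+119 = $606k.
Row-greedy (each carrier in turn takes its best remaining route) gives $568k, worse by 38.
Every other assignment is strictly worse.
Delta's own top route is Route 5 ($138k), but forcing Delta→Route 5 and reassigning the rest optimally gives only $604k — worse by 2.

Delta receives Route 2.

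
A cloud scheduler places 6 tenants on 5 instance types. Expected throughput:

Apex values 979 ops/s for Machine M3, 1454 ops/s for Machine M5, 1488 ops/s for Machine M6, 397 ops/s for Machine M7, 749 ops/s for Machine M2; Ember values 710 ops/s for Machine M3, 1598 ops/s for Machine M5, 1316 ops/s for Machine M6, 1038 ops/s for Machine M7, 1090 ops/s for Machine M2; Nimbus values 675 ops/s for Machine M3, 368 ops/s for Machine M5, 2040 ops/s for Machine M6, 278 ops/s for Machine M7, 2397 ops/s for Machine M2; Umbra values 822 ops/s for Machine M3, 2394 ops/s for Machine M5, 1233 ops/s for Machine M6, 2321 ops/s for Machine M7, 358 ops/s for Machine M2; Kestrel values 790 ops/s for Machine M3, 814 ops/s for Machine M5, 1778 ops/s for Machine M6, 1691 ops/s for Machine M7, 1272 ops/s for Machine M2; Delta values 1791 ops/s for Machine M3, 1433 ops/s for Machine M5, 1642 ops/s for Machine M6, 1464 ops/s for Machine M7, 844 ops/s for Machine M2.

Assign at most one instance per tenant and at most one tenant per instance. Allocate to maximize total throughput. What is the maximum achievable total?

Max total: 9885 ops/s

Optimal: Delta→Machine M3 (1791 ops/s), Ember→Machine M5 (1598 ops/s), Kestrel→Machine M6 (1778 ops/s), Umbra→Machine M7 (2321 ops/s), Nimbus→Machine M2 (2397 ops/s) — total 1791+1598+1778+2321+2397 = 9885 ops/s.
Row-greedy (each tenant in turn takes its best remaining instance) gives 8594 ops/s, worse by 1291.
No other one-to-one assignment exceeds 9885 ops/s.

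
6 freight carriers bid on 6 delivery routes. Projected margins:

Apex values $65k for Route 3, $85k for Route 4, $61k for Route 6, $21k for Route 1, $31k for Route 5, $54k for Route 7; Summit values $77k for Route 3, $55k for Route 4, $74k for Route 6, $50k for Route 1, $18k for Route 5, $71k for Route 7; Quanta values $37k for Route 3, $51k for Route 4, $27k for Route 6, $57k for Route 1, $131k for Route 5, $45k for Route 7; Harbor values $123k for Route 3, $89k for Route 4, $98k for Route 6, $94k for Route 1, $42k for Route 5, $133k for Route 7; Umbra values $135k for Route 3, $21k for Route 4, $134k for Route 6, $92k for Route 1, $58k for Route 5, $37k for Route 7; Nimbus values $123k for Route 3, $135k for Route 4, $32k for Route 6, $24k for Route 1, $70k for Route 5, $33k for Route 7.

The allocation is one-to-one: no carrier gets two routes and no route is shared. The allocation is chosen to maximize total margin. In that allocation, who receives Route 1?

Summit receives Route 1.

Treat this as an assignment problem: match each carrier to one route.
Optimal: Apex→Route 4 ($85k), Summit→Route 1 ($50k), Quanta→Route 5 ($131k), Harbor→Route 7 ($133k), Umbra→Route 6 ($134k), Nimbus→Route 3 ($123k) — total 85+50+131+133+134+123 = $656k.
Column-greedy (each route in turn goes to its best remaining carrier) gives $527k, worse by 129.
Next-best assignment: Apex→Route 3, Summit→Route 1, Quanta→Route 5, Harbor→Route 7, Umbra→Route 6, Nimbus→Route 4 = $648k.
Summit's own top route is Route 3 ($77k), but forcing Summit→Route 3 and reassigning the rest optimally gives only $631k — worse by 25.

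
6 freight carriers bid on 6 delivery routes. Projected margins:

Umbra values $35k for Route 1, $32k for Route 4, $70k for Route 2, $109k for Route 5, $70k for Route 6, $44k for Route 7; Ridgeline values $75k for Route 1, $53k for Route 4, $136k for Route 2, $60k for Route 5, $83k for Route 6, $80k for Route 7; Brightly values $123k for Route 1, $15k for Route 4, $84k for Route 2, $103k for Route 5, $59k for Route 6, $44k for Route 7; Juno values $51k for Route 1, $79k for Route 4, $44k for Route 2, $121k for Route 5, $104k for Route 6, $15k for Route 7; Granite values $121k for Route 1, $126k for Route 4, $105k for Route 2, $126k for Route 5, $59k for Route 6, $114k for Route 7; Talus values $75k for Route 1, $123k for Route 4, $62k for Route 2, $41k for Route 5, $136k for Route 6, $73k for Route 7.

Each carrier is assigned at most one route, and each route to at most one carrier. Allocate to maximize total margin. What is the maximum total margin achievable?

Max total: $709k

Optimal: Umbra→Route 5 ($109k), Ridgeline→Route 2 ($136k), Brightly→Route 1 ($123k), Juno→Route 6 ($104k), Granite→Route 7 ($114k), Talus→Route 4 ($123k) — total 109+136+123+104+114+123 = $709k.
Row-greedy (each carrier in turn takes its best remaining route) gives $671k, worse by 38.
Swapping Brightly↔Juno (Brightly→Route 6 $59k, Juno→Route 1 $51k) loses 117.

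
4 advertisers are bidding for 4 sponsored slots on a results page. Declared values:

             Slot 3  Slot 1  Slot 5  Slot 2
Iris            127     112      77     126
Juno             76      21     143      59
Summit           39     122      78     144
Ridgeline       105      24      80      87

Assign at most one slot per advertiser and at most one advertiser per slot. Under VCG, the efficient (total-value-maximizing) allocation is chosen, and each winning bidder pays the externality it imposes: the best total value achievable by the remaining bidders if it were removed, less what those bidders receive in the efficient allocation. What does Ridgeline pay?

Ridgeline pays $15.

Efficient allocation: Iris→Slot 1 ($112), Juno→Slot 5 ($143), Summit→Slot 2 ($144), Ridgeline→Slot 3 ($105); total welfare W = $504.
Ridgeline receives Slot 3 at value $105, so the others get W − 105 = $399.
Without Ridgeline: best allocation of the remaining 3 bidders over all 4 slots is Iris→Slot 3 ($127), Juno→Slot 5 ($143), Summit→Slot 2 ($144), total $414.
VCG payment = (others' best without Ridgeline) − (others' welfare with Ridgeline) = 414 − 399 = $15.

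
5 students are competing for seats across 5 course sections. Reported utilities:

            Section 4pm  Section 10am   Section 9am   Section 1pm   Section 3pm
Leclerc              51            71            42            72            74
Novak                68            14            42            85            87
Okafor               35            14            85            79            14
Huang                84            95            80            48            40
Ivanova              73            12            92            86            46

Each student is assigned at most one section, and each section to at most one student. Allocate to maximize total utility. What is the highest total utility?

Maximum total: 413 points

Optimal: Leclerc→Section 10am (71 points), Novak→Section 3pm (87 points), Okafor→Section 9am (85 points), Huang→Section 4pm (84 points), Ivanova→Section 1pm (86 points) — total 71+87+85+84+86 = 413 points.
Max-entry greedy (repeatedly take the single best remaining cell) gives 404 points, worse by 9.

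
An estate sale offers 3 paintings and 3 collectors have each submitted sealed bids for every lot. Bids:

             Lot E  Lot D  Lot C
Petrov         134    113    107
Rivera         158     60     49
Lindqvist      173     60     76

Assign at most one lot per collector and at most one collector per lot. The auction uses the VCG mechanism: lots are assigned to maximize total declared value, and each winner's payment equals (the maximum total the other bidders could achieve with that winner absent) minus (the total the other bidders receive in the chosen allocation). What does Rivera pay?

Efficient allocation: Petrov→Lot D ($113), Rivera→Lot E ($158), Lindqvist→Lot C ($76); total welfare W = $347.
Rivera receives Lot E at value $158, so the others get W − 158 = $189.
Without Rivera: best allocation of the remaining 2 bidders over all 3 lots is Petrov→Lot D ($113), Lindqvist→Lot E ($173), total $286.
VCG payment = (others' best without Rivera) − (others' welfare with Rivera) = 286 − 189 = $97.

Rivera pays $97.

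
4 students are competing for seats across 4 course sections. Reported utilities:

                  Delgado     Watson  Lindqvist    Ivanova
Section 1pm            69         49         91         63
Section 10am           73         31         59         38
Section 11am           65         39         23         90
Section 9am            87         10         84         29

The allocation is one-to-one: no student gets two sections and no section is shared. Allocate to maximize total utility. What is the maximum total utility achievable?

Maximum total: 299 points

Optimal: Delgado→Section 9am (87 points), Watson→Section 10am (31 points), Lindqvist→Section 1pm (91 points), Ivanova→Section 11am (90 points) — total 87+31+91+90 = 299 points.
Column-greedy (each section in turn goes to its best remaining student) gives 264 points, worse by 35.
Swapping Lindqvist↔Ivanova (Lindqvist→Section 11am 23 points, Ivanova→Section 1pm 63 points) loses 95.
Checked against all permutations: 299 points is optimal.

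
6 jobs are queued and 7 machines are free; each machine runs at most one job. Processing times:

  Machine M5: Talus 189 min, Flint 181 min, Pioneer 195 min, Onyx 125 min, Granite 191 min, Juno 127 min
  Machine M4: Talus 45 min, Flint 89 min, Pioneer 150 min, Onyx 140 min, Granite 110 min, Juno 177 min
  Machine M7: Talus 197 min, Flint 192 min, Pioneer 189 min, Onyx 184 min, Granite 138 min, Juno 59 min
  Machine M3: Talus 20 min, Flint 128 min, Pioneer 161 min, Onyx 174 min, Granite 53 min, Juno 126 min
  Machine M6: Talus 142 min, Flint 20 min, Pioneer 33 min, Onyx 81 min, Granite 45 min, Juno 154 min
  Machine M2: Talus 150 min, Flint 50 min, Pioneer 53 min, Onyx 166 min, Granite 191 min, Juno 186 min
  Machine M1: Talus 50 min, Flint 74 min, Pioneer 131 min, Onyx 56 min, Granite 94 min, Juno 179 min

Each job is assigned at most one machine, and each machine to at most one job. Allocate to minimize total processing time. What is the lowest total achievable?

Optimal: Talus→Machine M4 (45 min), Flint→Machine M6 (20 min), Pioneer→Machine M2 (53 min), Onyx→Machine M1 (56 min), Granite→Machine M3 (53 min), Juno→Machine M7 (59 min) — total 45+20+53+56+53+59 = 286 min.
Min-entry greedy (repeatedly take the single cheapest remaining cell) gives 318 min, worse by 32.
Swapping Talus↔Granite (Talus→Machine M3 20 min, Granite→Machine M4 110 min) adds 32.
No other one-to-one assignment undercuts 286 min.

Min total: 286 min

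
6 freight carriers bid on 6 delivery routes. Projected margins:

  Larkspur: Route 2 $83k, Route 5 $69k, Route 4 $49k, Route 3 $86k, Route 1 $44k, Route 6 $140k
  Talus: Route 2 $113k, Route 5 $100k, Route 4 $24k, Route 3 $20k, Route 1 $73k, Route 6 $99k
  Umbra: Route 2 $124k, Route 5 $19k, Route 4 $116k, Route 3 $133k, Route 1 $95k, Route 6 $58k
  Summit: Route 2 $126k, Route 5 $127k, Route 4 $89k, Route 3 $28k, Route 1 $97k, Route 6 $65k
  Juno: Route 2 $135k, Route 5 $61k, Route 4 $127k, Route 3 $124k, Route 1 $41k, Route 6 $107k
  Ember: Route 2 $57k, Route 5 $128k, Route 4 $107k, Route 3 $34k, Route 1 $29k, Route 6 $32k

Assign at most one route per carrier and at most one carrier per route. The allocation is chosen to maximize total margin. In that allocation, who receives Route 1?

Treat this as an assignment problem: match each carrier to one route.
Optimal: Larkspur→Route 6 ($140k), Talus→Route 2 ($113k), Umbra→Route 3 ($133k), Summit→Route 1 ($97k), Juno→Route 4 ($127k), Ember→Route 5 ($128k) — total 140+113+133+97+127+128 = $738k.
Column-greedy (each route in turn goes to its best remaining carrier) gives $661k, worse by 77.
Swapping Talus↔Juno (Talus→Route 4 $24k, Juno→Route 2 $135k) loses 81.
Every other assignment is strictly worse.
Summit's own top route is Route 5 ($127k), but forcing Summit→Route 5 and reassigning the rest optimally gives only $715k — worse by 23.

Summit receives Route 1.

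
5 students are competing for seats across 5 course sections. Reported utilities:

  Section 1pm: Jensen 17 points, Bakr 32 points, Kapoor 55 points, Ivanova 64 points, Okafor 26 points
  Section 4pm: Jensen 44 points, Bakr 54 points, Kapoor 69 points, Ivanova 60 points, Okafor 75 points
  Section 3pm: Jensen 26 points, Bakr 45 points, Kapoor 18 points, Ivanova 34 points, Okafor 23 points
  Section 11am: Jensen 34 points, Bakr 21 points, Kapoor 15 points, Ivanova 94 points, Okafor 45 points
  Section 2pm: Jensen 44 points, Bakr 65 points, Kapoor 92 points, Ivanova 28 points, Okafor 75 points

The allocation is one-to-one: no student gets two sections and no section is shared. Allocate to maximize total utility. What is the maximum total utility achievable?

Optimal: Jensen→Section 1pm (17 points), Bakr→Section 3pm (45 points), Kapoor→Section 2pm (92 points), Ivanova→Section 11am (94 points), Okafor→Section 4pm (75 points) — total 17+45+92+94+75 = 323 points.
Column-greedy (each section in turn goes to its best remaining student) gives 310 points, worse by 13.
Next-best assignment: Jensen→Section 3pm, Bakr→Section 1pm, Kapoor→Section 2pm, Ivanova→Section 11am, Okafor→Section 4pm = 319 points.
Every other assignment is strictly worse.

Max total: 323 points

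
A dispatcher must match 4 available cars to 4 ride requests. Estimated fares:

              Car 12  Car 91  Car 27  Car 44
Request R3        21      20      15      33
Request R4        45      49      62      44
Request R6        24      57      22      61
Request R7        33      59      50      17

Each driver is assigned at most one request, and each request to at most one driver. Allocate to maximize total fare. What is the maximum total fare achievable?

Optimal: Car 12→Request R3 ($21), Car 91→Request R7 ($59), Car 27→Request R4 ($62), Car 44→Request R6 ($61) — total 21+59+62+61 = $203.
Row-greedy (each driver in turn takes its best remaining request) gives $159, worse by 44.
Swapping Car 27↔Car 91 (Car 27→Request R7 $50, Car 91→Request R4 $49) loses 22.
Checked against all permutations: $203 is optimal.

Maximum total: $203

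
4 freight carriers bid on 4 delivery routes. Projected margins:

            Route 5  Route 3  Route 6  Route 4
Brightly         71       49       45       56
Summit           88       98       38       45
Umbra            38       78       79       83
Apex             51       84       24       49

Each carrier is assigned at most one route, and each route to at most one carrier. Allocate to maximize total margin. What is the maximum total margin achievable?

Optimal: Brightly→Route 4 ($56k), Summit→Route 5 ($88k), Umbra→Route 6 ($79k), Apex→Route 3 ($84k) — total 56+88+79+84 = $307k.
Max-entry greedy (repeatedly take the single best remaining cell) gives $276k, worse by 31.

Maximum total: $307k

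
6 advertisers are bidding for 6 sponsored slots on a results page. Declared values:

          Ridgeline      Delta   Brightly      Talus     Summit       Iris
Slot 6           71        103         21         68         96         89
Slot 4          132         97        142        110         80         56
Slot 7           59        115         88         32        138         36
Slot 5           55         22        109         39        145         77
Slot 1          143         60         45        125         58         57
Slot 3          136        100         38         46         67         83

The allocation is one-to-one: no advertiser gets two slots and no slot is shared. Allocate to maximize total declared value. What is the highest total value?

Optimal: Ridgeline→Slot 3 ($136), Delta→Slot 7 ($115), Brightly→Slot 4 ($142), Talus→Slot 1 ($125), Summit→Slot 5 ($145), Iris→Slot 6 ($89) — total 136+115+142+125+145+89 = $752.
Column-greedy (each slot in turn goes to its best remaining advertiser) gives $649, worse by 103.
Swapping Talus↔Iris (Talus→Slot 6 $68, Iris→Slot 1 $57) loses 89.

Max total: $752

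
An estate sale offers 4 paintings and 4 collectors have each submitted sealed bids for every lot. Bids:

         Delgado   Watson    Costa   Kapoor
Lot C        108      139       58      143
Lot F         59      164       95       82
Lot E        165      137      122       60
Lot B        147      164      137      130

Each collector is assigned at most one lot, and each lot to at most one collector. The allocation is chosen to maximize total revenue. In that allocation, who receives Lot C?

Kapoor receives Lot C.

Optimal: Delgado→Lot E ($165), Watson→Lot F ($164), Costa→Lot B ($137), Kapoor→Lot C ($143) — total 165+164+137+143 = $609.
Next-best assignment: Delgado→Lot B, Watson→Lot F, Costa→Lot E, Kapoor→Lot C = $576.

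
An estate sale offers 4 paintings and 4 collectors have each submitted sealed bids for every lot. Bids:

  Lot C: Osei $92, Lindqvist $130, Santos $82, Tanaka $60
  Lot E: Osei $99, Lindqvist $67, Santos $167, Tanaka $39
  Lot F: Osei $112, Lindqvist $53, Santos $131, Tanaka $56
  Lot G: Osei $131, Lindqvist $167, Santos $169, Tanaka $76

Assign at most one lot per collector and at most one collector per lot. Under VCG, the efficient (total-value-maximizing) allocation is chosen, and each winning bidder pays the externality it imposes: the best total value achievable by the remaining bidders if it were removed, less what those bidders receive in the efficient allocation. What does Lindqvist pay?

Lindqvist pays $19.

Efficient allocation: Osei→Lot F ($112), Lindqvist→Lot G ($167), Santos→Lot E ($167), Tanaka→Lot C ($60); total welfare W = $506.
Lindqvist receives Lot G at value $167, so the others get W − 167 = $339.
Without Lindqvist: best allocation of the remaining 3 bidders over all 4 lots is Osei→Lot G ($131), Santos→Lot E ($167), Tanaka→Lot C ($60), total $358.
VCG payment = (others' best without Lindqvist) − (others' welfare with Lindqvist) = 358 − 339 = $19.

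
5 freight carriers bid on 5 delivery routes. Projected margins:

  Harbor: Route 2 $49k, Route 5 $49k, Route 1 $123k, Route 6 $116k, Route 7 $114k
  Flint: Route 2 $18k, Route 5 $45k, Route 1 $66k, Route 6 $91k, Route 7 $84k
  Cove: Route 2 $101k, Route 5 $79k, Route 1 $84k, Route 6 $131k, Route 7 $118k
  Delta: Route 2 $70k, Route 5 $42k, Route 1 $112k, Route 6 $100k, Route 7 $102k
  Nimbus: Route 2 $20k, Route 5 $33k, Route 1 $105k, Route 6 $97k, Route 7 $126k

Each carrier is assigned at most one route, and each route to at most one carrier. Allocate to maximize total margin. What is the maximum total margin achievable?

Max total: $500k

Optimal: Harbor→Route 6 ($116k), Flint→Route 5 ($45k), Cove→Route 2 ($101k), Delta→Route 1 ($112k), Nimbus→Route 7 ($126k) — total 116+45+101+112+126 = $500k.
Row-greedy (each carrier in turn takes its best remaining route) gives $435k, worse by 65.
Next-best assignment: Harbor→Route 1, Flint→Route 5, Cove→Route 2, Delta→Route 6, Nimbus→Route 7 = $495k.
Swapping Harbor↔Cove (Harbor→Route 2 $49k, Cove→Route 6 $131k) loses 37.
Checked against all permutations: $500k is optimal.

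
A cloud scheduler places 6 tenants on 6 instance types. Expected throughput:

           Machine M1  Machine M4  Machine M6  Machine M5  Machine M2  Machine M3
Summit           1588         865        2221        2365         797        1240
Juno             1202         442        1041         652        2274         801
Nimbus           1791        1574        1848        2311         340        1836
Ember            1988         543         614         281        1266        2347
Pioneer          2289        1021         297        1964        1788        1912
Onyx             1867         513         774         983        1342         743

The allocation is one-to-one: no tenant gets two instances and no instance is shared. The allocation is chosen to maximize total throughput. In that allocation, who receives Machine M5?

This is a one-to-one assignment (maximum-weight bipartite matching).
Optimal: Summit→Machine M6 (2221 ops/s), Juno→Machine M2 (2274 ops/s), Nimbus→Machine M4 (1574 ops/s), Ember→Machine M3 (2347 ops/s), Pioneer→Machine M5 (1964 ops/s), Onyx→Machine M1 (1867 ops/s) — total 2221+2274+1574+2347+1964+1867 = 12247 ops/s.
Row-greedy (each tenant in turn takes its best remaining instance) gives 11636 ops/s, worse by 611.
Swapping Ember↔Pioneer (Ember→Machine M5 281 ops/s, Pioneer→Machine M3 1912 ops/s) loses 2118.
Every other assignment is strictly worse.
Pioneer's own top instance is Machine M1 (2289 ops/s), but forcing Pioneer→Machine M1 and reassigning the rest optimally gives only 11955 ops/s — worse by 292.

Pioneer receives Machine M5.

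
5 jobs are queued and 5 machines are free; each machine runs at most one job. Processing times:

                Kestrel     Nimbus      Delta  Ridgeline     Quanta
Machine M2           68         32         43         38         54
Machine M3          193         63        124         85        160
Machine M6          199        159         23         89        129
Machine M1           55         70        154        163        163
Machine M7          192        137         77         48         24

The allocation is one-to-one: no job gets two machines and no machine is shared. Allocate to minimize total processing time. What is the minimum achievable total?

Optimal: Kestrel→Machine M1 (55 min), Nimbus→Machine M3 (63 min), Delta→Machine M6 (23 min), Ridgeline→Machine M2 (38 min), Quanta→Machine M7 (24 min) — total 55+63+23+38+24 = 203 min.
Min-entry greedy (repeatedly take the single cheapest remaining cell) gives 219 min, worse by 16.
Every other assignment is strictly worse.

Minimum total: 203 min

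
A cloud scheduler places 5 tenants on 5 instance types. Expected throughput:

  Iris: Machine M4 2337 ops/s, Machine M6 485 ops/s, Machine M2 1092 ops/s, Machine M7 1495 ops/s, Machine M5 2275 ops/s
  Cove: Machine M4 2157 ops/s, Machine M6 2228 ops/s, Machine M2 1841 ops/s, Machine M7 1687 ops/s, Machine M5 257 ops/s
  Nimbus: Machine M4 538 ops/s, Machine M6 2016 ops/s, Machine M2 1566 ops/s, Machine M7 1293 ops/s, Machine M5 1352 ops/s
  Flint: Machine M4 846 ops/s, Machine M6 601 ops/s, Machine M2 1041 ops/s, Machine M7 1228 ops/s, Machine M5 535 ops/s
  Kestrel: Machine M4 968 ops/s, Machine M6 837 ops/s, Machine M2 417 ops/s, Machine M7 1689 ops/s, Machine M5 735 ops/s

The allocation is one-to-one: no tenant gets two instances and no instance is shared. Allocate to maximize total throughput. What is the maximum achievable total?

Max total: 9178 ops/s

Optimal: Iris→Machine M5 (2275 ops/s), Cove→Machine M4 (2157 ops/s), Nimbus→Machine M6 (2016 ops/s), Flint→Machine M2 (1041 ops/s), Kestrel→Machine M7 (1689 ops/s) — total 2275+2157+2016+1041+1689 = 9178 ops/s.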